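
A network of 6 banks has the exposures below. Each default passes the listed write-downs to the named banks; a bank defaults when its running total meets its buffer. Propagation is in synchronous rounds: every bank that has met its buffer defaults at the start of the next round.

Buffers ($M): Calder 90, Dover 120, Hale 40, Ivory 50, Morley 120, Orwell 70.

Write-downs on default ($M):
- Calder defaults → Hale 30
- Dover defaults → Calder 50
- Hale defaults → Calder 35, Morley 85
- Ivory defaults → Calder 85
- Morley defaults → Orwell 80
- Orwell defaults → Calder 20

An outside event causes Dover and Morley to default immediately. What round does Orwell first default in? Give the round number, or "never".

2

Round 1 — Dover, Morley default (initial).
  Calder: +50 → 50 < 90
  Orwell: +80 → 80 ≥ 70
Round 2 — Orwell defaults.
  Calder: +20 → 70 < 90
No further defaults.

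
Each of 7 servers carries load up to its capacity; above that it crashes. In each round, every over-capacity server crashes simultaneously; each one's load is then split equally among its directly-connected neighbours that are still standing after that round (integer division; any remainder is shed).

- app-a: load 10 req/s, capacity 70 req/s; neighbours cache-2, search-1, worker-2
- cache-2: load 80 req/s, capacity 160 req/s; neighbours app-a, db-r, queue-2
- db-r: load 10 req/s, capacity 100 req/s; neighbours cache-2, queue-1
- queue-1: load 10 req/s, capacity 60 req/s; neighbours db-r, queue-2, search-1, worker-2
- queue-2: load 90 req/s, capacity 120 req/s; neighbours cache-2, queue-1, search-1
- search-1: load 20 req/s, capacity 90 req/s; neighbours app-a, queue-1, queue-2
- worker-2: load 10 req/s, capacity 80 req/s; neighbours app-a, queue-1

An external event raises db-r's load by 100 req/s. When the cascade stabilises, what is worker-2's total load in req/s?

31

Round 1 — db-r at 110 > 100. db-r crashes.
  db-r sheds 110 req/s to cache-2, queue-1: 55 each.
    cache-2: 80+55 = 135 ≤ 160
    queue-1: 10+55 = 65 > 60
Round 2 — queue-1 crashes.
  queue-1 sheds 65 req/s to queue-2, search-1, worker-2: 21 each (2 lost).
    queue-2: 90+21 = 111 ≤ 120
    search-1: 20+21 = 41 ≤ 90
    worker-2: 10+21 = 31 ≤ 80
No further crashes.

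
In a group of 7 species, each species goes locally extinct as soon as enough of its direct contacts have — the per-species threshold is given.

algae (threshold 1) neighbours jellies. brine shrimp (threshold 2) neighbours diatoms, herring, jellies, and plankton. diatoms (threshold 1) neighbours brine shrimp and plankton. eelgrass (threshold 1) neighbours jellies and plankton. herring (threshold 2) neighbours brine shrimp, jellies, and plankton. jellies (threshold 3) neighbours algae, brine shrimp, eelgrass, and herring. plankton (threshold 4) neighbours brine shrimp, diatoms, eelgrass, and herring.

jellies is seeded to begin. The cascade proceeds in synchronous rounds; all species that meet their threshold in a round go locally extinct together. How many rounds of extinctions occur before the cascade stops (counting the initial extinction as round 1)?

Round 1 — jellies goes locally extinct (initial).
Round 2 — checking thresholds:
  algae: 1 of 1 neighbours ≥ 1, goes locally extinct.
  brine shrimp: 1 of 4 neighbours < 2, not yet.
  eelgrass: 1 of 2 neighbours ≥ 1, goes locally extinct.
  herring: 1 of 3 neighbours < 2, not yet.
Round 3 — no new extinctions; cascade stops.

2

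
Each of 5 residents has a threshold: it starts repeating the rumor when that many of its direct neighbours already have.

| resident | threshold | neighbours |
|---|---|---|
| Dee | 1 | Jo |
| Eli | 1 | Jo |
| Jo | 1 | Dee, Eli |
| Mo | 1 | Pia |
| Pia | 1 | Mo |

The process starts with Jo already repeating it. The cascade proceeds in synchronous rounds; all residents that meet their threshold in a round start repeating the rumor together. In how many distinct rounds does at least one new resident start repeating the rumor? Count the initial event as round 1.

Round 1 — Jo starts repeating the rumor (initial).
Round 2 — checking thresholds:
  Dee: 1 of 1 neighbours ≥ 1, starts repeating the rumor.
  Eli: 1 of 1 neighbours ≥ 1, starts repeating the rumor.
Round 3 — no new spreads; cascade stops.

2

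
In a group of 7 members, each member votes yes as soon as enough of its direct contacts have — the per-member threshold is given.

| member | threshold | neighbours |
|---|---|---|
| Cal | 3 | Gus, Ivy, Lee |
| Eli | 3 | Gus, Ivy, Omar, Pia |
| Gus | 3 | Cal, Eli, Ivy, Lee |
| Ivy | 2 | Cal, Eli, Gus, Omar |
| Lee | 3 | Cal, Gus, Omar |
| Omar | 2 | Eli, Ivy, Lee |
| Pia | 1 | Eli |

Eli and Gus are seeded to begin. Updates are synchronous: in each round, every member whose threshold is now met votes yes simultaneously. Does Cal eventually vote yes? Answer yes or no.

Round 1 — Eli, Gus vote yes (initial).
Round 2 — checking thresholds:
  Cal: 1 of 3 neighbours < 3, not yet.
  Ivy: 2 of 4 neighbours ≥ 2, votes yes.
  Lee: 1 of 3 neighbours < 3, not yet.
  Omar: 1 of 3 neighbours < 2, not yet.
  Pia: 1 of 1 neighbours ≥ 1, votes yes.
Round 3 — checking thresholds:
  Cal: 2 of 3 neighbours < 3, not yet.
  Lee: 1 of 3 neighbours < 3, not yet.
  Omar: 2 of 3 neighbours ≥ 2, votes yes.
Round 4 — no new yes votes; cascade stops.

no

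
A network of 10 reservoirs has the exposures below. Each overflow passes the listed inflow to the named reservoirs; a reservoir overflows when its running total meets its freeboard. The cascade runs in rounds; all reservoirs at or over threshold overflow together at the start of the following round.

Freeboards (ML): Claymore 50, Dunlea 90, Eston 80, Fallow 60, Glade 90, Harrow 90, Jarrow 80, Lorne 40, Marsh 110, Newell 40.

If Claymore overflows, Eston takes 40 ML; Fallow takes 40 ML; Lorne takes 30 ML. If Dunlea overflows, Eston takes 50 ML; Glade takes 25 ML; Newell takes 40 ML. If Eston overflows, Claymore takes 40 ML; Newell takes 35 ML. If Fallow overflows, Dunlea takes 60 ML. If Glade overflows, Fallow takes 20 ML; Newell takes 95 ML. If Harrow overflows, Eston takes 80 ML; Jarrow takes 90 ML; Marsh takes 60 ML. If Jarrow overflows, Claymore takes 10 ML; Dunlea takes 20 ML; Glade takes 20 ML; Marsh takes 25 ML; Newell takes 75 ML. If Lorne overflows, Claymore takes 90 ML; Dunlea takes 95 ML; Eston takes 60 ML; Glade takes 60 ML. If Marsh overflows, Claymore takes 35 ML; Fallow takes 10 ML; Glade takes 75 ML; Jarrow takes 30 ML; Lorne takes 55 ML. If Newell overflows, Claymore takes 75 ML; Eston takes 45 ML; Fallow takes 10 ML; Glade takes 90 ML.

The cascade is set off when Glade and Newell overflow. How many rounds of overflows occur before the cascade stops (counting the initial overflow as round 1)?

Round 1 — Glade, Newell overflow (initial).
  Claymore: +75 → 75 ≥ 50
  Eston: +45 → 45 < 80
  Fallow: +20+10 → 30 < 60
Round 2 — Claymore overflows.
  Eston: +40 → 85 ≥ 80
  Fallow: +40 → 70 ≥ 60
  Lorne: +30 → 30 < 40
Round 3 — Eston, Fallow overflow.
  Dunlea: +60 → 60 < 90
No further overflows.

3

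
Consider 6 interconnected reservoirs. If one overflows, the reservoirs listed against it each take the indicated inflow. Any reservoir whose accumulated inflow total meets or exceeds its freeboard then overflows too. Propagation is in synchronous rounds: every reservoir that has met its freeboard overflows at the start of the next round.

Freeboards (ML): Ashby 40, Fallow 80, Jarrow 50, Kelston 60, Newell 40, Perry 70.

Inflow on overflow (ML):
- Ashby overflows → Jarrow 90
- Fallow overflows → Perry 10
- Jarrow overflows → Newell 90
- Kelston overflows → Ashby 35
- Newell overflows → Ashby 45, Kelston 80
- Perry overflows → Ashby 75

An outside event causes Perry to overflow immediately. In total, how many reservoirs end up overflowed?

5

Round 1 — Perry overflows (initial).
  Ashby: +75 → 75 ≥ 40
Round 2 — Ashby overflows.
  Jarrow: +90 → 90 ≥ 50
Round 3 — Jarrow overflows.
  Newell: +90 → 90 ≥ 40
Round 4 — Newell overflows.
  Kelston: +80 → 80 ≥ 60
Round 5 — Kelston overflows.
No further overflows.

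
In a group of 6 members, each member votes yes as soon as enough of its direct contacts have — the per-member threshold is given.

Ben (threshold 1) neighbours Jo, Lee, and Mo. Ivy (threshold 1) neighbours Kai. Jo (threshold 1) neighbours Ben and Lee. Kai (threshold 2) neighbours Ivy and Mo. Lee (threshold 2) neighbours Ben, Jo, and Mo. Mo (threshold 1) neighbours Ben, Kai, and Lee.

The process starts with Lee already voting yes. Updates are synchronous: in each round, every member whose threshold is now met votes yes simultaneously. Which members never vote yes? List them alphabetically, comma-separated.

Ivy, Kai

Round 1 — Lee votes yes (initial).
Round 2 — checking thresholds:
  Ben: 1 of 3 neighbours ≥ 1, votes yes.
  Jo: 1 of 2 neighbours ≥ 1, votes yes.
  Mo: 1 of 3 neighbours ≥ 1, votes yes.
Round 3 — no new yes votes; cascade stops.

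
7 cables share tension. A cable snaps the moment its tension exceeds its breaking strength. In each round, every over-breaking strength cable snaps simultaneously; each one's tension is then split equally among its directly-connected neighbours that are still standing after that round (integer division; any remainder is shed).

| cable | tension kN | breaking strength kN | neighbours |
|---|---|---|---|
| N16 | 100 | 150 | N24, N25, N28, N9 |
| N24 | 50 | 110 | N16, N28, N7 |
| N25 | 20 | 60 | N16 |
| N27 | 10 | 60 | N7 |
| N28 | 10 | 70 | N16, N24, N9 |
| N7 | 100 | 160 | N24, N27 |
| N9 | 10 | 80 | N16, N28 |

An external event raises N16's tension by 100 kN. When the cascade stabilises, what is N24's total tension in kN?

Round 1 — N16 at 200 > 150. N16 snaps.
  N16 sheds 200 kN to N24, N25, N28, N9: 50 each.
    N24: 50+50 = 100 ≤ 110
    N25: 20+50 = 70 > 60
    N28: 10+50 = 60 ≤ 70
    N9: 10+50 = 60 ≤ 80
Round 2 — N25 snaps.
  N25 sheds 70 kN: no online neighbours, lost.
No further breaks.

100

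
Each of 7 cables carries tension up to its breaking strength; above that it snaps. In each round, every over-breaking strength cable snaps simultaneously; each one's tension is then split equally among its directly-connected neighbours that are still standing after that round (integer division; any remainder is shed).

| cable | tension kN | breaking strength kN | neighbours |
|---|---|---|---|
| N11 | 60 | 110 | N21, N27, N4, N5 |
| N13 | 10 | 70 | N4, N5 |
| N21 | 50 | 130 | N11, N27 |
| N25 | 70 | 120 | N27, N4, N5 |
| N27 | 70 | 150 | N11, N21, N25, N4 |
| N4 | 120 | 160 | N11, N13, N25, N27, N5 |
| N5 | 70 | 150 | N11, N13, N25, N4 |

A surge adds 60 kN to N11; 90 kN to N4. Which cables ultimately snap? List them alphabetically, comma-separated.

N11, N13, N21, N25, N27, N4, N5

Round 1 — N11 at 120 > 110; N4 at 210 > 160. N11, N4 snap.
  N11 sheds 120 kN to N21, N27, N5: 40 each.
    N21: 50+40 = 90 ≤ 130
    N27: 70+40 = 110 ≤ 150
    N5: 70+40 = 110 ≤ 150
  N4 sheds 210 kN to N13, N25, N27, N5: 52 each (2 lost).
    N13: 10+52 = 62 ≤ 70
    N25: 70+52 = 122 > 120
    N27: 110+52 = 162 > 150
    N5: 110+52 = 162 > 150
Round 2 — N25, N27, N5 snap.
  N25 sheds 122 kN: no online neighbours, lost.
  N27 sheds 162 kN to N21: 162 each.
    N21: 90+162 = 252 > 130
  N5 sheds 162 kN to N13: 162 each.
    N13: 62+162 = 224 > 70
Round 3 — N13, N21 snap.
  N13 sheds 224 kN: no online neighbours, lost.
  N21 sheds 252 kN: no online neighbours, lost.
No further breaks.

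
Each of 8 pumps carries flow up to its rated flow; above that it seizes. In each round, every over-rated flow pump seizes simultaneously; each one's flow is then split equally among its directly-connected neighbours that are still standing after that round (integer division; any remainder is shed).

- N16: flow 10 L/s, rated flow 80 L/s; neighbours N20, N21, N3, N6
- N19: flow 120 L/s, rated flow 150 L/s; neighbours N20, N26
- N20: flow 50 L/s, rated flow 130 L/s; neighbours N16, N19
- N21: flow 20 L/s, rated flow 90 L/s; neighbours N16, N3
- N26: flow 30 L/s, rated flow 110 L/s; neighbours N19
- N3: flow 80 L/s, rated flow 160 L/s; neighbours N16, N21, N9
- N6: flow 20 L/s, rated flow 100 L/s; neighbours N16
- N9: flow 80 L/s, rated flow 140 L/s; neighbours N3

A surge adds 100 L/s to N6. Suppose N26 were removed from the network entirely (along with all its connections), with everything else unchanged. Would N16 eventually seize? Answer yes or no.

yes

With N26 removed:
Round 1 — N6 at 120 > 100. N6 seizes.
  N6 sheds 120 L/s to N16: 120 each.
    N16: 10+120 = 130 > 80
Round 2 — N16 seizes.
  N16 sheds 130 L/s to N20, N21, N3: 43 each (1 lost).
    N20: 50+43 = 93 ≤ 130
    N21: 20+43 = 63 ≤ 90
    N3: 80+43 = 123 ≤ 160
No further seizures.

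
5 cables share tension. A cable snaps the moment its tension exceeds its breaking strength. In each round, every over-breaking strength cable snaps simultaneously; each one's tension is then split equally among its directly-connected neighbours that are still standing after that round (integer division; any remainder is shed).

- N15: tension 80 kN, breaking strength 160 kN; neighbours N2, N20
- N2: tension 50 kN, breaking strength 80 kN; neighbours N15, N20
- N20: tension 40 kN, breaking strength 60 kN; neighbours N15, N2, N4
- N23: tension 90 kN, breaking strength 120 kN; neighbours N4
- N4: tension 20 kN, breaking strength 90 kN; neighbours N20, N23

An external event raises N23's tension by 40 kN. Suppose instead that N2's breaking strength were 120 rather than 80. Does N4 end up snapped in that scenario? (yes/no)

yes

With N2's breaking strength at 120:
Round 1 — N23 at 130 > 120. N23 snaps.
  N23 sheds 130 kN to N4: 130 each.
    N4: 20+130 = 150 > 90
Round 2 — N4 snaps.
  N4 sheds 150 kN to N20: 150 each.
    N20: 40+150 = 190 > 60
Round 3 — N20 snaps.
  N20 sheds 190 kN to N15, N2: 95 each.
    N15: 80+95 = 175 > 160
    N2: 50+95 = 145 > 120
Round 4 — N15, N2 snap.
  N15 sheds 175 kN: no online neighbours, lost.
  N2 sheds 145 kN: no online neighbours, lost.
No further breaks.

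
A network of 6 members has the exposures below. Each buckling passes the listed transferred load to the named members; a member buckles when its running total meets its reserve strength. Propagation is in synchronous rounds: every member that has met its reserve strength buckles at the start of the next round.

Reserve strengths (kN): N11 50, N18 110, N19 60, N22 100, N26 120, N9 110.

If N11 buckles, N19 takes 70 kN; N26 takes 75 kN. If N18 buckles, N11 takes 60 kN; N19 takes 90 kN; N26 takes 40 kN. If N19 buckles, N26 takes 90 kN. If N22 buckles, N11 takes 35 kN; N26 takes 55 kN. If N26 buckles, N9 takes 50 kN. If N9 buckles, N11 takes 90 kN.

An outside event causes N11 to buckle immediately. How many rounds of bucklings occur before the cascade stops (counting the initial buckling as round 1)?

3

Round 1 — N11 buckles (initial).
  N19: +70 → 70 ≥ 60
  N26: +75 → 75 < 120
Round 2 — N19 buckles.
  N26: +90 → 165 ≥ 120
Round 3 — N26 buckles.
  N9: +50 → 50 < 110
No further bucklings.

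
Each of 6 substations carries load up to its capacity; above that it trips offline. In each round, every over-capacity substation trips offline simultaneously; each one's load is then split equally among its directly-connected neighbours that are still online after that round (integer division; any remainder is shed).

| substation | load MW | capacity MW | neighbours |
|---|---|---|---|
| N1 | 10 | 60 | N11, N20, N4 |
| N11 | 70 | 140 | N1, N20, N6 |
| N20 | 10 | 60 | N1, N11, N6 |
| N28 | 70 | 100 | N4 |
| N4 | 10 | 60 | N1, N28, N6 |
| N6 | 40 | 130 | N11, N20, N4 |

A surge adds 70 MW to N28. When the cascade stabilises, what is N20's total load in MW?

52

Round 1 — N28 at 140 > 100. N28 trips offline.
  N28 sheds 140 MW to N4: 140 each.
    N4: 10+140 = 150 > 60
Round 2 — N4 trips offline.
  N4 sheds 150 MW to N1, N6: 75 each.
    N1: 10+75 = 85 > 60
    N6: 40+75 = 115 ≤ 130
Round 3 — N1 trips offline.
  N1 sheds 85 MW to N11, N20: 42 each (1 lost).
    N11: 70+42 = 112 ≤ 140
    N20: 10+42 = 52 ≤ 60
No further trips.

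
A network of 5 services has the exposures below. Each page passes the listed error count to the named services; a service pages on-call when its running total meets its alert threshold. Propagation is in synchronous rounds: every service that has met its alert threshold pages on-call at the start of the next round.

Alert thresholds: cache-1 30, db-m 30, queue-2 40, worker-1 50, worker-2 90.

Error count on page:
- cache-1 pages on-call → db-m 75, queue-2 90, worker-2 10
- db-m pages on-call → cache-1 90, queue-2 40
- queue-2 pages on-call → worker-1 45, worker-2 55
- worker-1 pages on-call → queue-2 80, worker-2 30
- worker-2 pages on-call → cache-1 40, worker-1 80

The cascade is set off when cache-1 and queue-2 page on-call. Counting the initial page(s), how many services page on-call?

Round 1 — cache-1, queue-2 page on-call (initial).
  db-m: +75 → 75 ≥ 30
  worker-1: +45 → 45 < 50
  worker-2: +10+55 → 65 < 90
Round 2 — db-m pages on-call.
No further pages.

3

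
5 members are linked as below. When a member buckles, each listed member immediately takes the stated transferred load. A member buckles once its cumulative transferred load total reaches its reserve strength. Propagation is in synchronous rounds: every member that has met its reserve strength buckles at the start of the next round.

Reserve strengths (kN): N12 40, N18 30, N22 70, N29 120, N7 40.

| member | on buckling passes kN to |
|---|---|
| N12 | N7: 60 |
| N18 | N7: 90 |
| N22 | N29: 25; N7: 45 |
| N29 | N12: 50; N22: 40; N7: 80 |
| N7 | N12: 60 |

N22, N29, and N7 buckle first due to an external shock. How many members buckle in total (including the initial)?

Round 1 — N22, N29, N7 buckle (initial).
  N12: +50+60 → 110 ≥ 40
Round 2 — N12 buckles.
No further bucklings.

4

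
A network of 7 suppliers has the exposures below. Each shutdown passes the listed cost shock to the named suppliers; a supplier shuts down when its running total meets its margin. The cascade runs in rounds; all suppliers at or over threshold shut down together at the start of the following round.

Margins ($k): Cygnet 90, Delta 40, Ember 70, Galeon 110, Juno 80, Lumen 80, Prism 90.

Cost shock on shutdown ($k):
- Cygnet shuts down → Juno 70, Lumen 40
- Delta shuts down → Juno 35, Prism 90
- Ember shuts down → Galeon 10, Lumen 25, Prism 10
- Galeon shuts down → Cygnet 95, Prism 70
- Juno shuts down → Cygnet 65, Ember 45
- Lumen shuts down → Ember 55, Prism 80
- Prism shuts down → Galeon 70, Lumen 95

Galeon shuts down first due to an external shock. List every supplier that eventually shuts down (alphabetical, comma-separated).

Cygnet, Galeon

Round 1 — Galeon shuts down (initial).
  Cygnet: +95 → 95 ≥ 90
  Prism: +70 → 70 < 90
Round 2 — Cygnet shuts down.
  Juno: +70 → 70 < 80
  Lumen: +40 → 40 < 80
No further shutdowns.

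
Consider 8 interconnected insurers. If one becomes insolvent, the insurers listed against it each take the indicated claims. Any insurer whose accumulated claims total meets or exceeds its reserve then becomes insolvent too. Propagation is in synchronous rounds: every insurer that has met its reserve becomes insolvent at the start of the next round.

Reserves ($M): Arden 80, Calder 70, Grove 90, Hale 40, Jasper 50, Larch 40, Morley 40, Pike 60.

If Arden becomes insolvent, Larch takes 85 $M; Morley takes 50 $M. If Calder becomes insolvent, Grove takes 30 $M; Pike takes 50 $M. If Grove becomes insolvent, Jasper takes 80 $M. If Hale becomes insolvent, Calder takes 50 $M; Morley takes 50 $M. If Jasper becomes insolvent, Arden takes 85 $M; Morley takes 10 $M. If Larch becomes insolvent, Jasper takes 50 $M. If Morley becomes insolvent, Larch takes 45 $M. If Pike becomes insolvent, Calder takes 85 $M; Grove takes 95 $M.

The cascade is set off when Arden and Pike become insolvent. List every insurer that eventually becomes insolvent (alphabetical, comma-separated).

Round 1 — Arden, Pike become insolvent (initial).
  Calder: +85 → 85 ≥ 70
  Grove: +95 → 95 ≥ 90
  Larch: +85 → 85 ≥ 40
  Morley: +50 → 50 ≥ 40
Round 2 — Calder, Grove, Larch, Morley become insolvent.
  Jasper: +80+50 → 130 ≥ 50
Round 3 — Jasper becomes insolvent.
No further insolvencies.

Arden, Calder, Grove, Jasper, Larch, Morley, Pike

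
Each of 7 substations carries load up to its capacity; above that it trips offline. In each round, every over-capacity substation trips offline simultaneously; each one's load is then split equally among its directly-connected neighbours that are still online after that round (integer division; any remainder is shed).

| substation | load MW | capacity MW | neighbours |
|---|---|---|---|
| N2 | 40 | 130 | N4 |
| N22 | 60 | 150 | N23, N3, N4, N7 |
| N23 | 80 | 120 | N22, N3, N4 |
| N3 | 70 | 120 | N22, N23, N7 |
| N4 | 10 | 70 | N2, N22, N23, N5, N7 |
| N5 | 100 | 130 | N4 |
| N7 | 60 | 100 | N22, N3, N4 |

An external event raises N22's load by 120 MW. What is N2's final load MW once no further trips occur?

124

Round 1 — N22 at 180 > 150. N22 trips offline.
  N22 sheds 180 MW to N23, N3, N4, N7: 45 each.
    N23: 80+45 = 125 > 120
    N3: 70+45 = 115 ≤ 120
    N4: 10+45 = 55 ≤ 70
    N7: 60+45 = 105 > 100
Round 2 — N23, N7 trip offline.
  N23 sheds 125 MW to N3, N4: 62 each (1 lost).
    N3: 115+62 = 177 > 120
    N4: 55+62 = 117 > 70
  N7 sheds 105 MW to N3, N4: 52 each (1 lost).
    N3: 177+52 = 229 > 120
    N4: 117+52 = 169 > 70
Round 3 — N3, N4 trip offline.
  N3 sheds 229 MW: no online neighbours, lost.
  N4 sheds 169 MW to N2, N5: 84 each (1 lost).
    N2: 40+84 = 124 ≤ 130
    N5: 100+84 = 184 > 130
Round 4 — N5 trips offline.
  N5 sheds 184 MW: no online neighbours, lost.
No further trips.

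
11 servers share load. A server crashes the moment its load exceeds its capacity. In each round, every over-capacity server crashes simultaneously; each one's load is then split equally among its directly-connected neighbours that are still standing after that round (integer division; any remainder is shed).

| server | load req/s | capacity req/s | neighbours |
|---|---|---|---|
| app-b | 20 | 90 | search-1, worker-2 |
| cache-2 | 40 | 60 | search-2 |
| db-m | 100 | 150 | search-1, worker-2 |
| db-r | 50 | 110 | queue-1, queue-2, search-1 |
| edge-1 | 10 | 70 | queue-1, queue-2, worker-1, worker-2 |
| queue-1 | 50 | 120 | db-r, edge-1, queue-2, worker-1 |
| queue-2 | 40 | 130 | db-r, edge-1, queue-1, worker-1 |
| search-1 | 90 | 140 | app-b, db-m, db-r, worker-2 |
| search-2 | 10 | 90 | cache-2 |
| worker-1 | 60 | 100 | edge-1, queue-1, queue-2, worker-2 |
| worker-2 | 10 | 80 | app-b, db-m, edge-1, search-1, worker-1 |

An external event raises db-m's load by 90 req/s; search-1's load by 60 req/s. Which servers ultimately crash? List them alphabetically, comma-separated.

Round 1 — db-m at 190 > 150; search-1 at 150 > 140. db-m, search-1 crash.
  db-m sheds 190 req/s to worker-2: 190 each.
    worker-2: 10+190 = 200 > 80
  search-1 sheds 150 req/s to app-b, db-r, worker-2: 50 each.
    app-b: 20+50 = 70 ≤ 90
    db-r: 50+50 = 100 ≤ 110
    worker-2: 200+50 = 250 > 80
Round 2 — worker-2 crashes.
  worker-2 sheds 250 req/s to app-b, edge-1, worker-1: 83 each (1 lost).
    app-b: 70+83 = 153 > 90
    edge-1: 10+83 = 93 > 70
    worker-1: 60+83 = 143 > 100
Round 3 — app-b, edge-1, worker-1 crash.
  app-b sheds 153 req/s: no online neighbours, lost.
  edge-1 sheds 93 req/s to queue-1, queue-2: 46 each (1 lost).
    queue-1: 50+46 = 96 ≤ 120
    queue-2: 40+46 = 86 ≤ 130
  worker-1 sheds 143 req/s to queue-1, queue-2: 71 each (1 lost).
    queue-1: 96+71 = 167 > 120
    queue-2: 86+71 = 157 > 130
Round 4 — queue-1, queue-2 crash.
  queue-1 sheds 167 req/s to db-r: 167 each.
    db-r: 100+167 = 267 > 110
  queue-2 sheds 157 req/s to db-r: 157 each.
    db-r: 267+157 = 424 > 110
Round 5 — db-r crashes.
  db-r sheds 424 req/s: no online neighbours, lost.
No further crashes.

app-b, db-m, db-r, edge-1, queue-1, queue-2, search-1, worker-1, worker-2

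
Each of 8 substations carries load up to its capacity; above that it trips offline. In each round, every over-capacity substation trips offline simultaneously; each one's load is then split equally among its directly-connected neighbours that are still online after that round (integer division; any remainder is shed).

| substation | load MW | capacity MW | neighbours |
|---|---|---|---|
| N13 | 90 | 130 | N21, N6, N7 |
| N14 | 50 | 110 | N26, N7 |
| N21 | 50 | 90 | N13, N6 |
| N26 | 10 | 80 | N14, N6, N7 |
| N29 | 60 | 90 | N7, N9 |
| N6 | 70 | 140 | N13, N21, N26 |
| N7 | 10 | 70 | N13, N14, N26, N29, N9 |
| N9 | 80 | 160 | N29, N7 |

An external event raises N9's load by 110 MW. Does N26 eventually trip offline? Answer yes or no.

no

Round 1 — N9 at 190 > 160. N9 trips offline.
  N9 sheds 190 MW to N29, N7: 95 each.
    N29: 60+95 = 155 > 90
    N7: 10+95 = 105 > 70
Round 2 — N29, N7 trip offline.
  N29 sheds 155 MW: no online neighbours, lost.
  N7 sheds 105 MW to N13, N14, N26: 35 each.
    N13: 90+35 = 125 ≤ 130
    N14: 50+35 = 85 ≤ 110
    N26: 10+35 = 45 ≤ 80
No further trips.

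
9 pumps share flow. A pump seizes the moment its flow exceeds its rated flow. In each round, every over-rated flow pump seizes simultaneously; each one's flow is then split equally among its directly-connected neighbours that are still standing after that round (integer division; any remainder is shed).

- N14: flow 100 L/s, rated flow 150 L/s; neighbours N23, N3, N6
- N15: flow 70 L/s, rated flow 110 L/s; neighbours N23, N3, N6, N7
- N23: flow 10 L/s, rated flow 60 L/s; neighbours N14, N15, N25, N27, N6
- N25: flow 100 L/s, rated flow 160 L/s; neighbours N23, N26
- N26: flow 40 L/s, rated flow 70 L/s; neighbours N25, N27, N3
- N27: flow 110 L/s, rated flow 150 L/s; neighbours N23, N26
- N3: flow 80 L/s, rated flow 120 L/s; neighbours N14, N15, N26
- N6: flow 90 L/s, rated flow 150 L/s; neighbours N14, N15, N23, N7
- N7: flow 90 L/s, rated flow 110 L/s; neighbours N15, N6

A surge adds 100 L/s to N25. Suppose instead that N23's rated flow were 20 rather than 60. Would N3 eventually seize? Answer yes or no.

With N23's rated flow at 20:
Round 1 — N25 at 200 > 160. N25 seizes.
  N25 sheds 200 L/s to N23, N26: 100 each.
    N23: 10+100 = 110 > 20
    N26: 40+100 = 140 > 70
Round 2 — N23, N26 seize.
  N23 sheds 110 L/s to N14, N15, N27, N6: 27 each (2 lost).
    N14: 100+27 = 127 ≤ 150
    N15: 70+27 = 97 ≤ 110
    N27: 110+27 = 137 ≤ 150
    N6: 90+27 = 117 ≤ 150
  N26 sheds 140 L/s to N27, N3: 70 each.
    N27: 137+70 = 207 > 150
    N3: 80+70 = 150 > 120
Round 3 — N27, N3 seize.
  N27 sheds 207 L/s: no online neighbours, lost.
  N3 sheds 150 L/s to N14, N15: 75 each.
    N14: 127+75 = 202 > 150
    N15: 97+75 = 172 > 110
Round 4 — N14, N15 seize.
  N14 sheds 202 L/s to N6: 202 each.
    N6: 117+202 = 319 > 150
  N15 sheds 172 L/s to N6, N7: 86 each.
    N6: 319+86 = 405 > 150
    N7: 90+86 = 176 > 110
Round 5 — N6, N7 seize.
  N6 sheds 405 L/s: no online neighbours, lost.
  N7 sheds 176 L/s: no online neighbours, lost.
No further seizures.

yes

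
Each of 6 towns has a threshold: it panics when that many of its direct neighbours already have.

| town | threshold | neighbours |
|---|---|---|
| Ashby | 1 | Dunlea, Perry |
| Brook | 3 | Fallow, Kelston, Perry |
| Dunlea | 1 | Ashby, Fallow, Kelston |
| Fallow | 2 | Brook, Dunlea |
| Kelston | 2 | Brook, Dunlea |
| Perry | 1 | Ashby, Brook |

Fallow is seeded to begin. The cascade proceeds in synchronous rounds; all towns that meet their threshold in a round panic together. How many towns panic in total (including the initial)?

4

Round 1 — Fallow panics (initial).
Round 2 — checking thresholds:
  Brook: 1 of 3 neighbours < 3, holds.
  Dunlea: 1 of 3 neighbours ≥ 1, panics.
Round 3 — checking thresholds:
  Ashby: 1 of 2 neighbours ≥ 1, panics.
  Brook: 1 of 3 neighbours < 3, holds.
  Kelston: 1 of 2 neighbours < 2, holds.
Round 4 — checking thresholds:
  Brook: 1 of 3 neighbours < 3, holds.
  Kelston: 1 of 2 neighbours < 2, holds.
  Perry: 1 of 2 neighbours ≥ 1, panics.
Round 5 — no new panics; cascade stops.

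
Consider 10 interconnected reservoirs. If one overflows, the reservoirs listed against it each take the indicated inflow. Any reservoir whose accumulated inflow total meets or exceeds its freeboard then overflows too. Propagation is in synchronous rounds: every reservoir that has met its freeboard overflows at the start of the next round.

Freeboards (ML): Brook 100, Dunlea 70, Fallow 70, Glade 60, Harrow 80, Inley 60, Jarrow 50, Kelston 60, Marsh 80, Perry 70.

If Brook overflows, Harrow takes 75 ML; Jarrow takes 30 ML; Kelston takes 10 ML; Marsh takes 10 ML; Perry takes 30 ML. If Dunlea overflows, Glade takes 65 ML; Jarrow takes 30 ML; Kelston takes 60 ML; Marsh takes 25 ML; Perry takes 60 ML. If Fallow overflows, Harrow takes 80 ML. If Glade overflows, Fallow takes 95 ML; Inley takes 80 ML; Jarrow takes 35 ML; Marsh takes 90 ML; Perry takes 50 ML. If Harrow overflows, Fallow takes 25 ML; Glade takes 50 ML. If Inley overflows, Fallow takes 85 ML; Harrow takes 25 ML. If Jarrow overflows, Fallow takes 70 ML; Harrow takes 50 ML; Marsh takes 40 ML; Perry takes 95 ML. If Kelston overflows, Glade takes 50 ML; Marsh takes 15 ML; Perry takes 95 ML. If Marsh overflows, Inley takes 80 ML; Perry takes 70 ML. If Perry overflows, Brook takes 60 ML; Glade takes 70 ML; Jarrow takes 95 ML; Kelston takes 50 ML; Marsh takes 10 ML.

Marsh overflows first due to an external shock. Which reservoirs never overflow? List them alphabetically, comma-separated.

Brook, Dunlea, Kelston

Round 1 — Marsh overflows (initial).
  Inley: +80 → 80 ≥ 60
  Perry: +70 → 70 ≥ 70
Round 2 — Inley, Perry overflow.
  Brook: +60 → 60 < 100
  Fallow: +85 → 85 ≥ 70
  Glade: +70 → 70 ≥ 60
  Harrow: +25 → 25 < 80
  Jarrow: +95 → 95 ≥ 50
  Kelston: +50 → 50 < 60
Round 3 — Fallow, Glade, Jarrow overflow.
  Harrow: +80+50 → 155 ≥ 80
Round 4 — Harrow overflows.
No further overflows.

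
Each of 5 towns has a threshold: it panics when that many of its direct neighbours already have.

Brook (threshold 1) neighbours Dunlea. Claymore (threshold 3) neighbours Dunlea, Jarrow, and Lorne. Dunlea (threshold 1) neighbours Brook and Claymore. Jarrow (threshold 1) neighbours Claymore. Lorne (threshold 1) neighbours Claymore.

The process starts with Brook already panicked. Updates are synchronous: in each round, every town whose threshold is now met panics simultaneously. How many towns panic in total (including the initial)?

Round 1 — Brook panics (initial).
Round 2 — checking thresholds:
  Dunlea: 1 of 2 neighbours ≥ 1, panics.
Round 3 — no new panics; cascade stops.

2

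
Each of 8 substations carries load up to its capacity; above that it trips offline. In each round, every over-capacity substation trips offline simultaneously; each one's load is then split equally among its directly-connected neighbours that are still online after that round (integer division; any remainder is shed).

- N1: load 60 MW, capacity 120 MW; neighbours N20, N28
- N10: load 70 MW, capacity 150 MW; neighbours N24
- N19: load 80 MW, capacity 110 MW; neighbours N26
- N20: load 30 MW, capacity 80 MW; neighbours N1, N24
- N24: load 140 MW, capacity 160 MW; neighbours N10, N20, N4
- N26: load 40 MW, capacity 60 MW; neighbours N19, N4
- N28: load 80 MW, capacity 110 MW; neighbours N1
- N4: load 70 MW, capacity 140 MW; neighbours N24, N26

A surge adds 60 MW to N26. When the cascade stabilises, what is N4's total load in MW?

Round 1 — N26 at 100 > 60. N26 trips offline.
  N26 sheds 100 MW to N19, N4: 50 each.
    N19: 80+50 = 130 > 110
    N4: 70+50 = 120 ≤ 140
Round 2 — N19 trips offline.
  N19 sheds 130 MW: no online neighbours, lost.
No further trips.

120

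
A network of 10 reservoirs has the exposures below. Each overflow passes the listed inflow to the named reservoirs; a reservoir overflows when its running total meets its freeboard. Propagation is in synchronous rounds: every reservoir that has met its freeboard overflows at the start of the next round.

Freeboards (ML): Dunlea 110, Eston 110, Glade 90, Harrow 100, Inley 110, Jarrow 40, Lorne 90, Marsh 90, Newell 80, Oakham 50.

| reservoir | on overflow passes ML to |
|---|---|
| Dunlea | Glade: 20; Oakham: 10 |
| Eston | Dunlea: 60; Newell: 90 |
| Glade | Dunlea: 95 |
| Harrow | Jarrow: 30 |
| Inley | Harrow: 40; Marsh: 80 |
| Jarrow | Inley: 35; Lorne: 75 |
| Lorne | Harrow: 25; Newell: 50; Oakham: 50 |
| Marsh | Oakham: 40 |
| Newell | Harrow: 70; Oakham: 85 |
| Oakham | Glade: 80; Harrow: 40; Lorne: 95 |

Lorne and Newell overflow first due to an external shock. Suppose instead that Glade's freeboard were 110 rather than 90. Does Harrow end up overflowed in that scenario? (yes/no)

With Glade's freeboard at 110:
Round 1 — Lorne, Newell overflow (initial).
  Harrow: +25+70 → 95 < 100
  Oakham: +50+85 → 135 ≥ 50
Round 2 — Oakham overflows.
  Glade: +80 → 80 < 110
  Harrow: +40 → 135 ≥ 100
Round 3 — Harrow overflows.
  Jarrow: +30 → 30 < 40
No further overflows.

yes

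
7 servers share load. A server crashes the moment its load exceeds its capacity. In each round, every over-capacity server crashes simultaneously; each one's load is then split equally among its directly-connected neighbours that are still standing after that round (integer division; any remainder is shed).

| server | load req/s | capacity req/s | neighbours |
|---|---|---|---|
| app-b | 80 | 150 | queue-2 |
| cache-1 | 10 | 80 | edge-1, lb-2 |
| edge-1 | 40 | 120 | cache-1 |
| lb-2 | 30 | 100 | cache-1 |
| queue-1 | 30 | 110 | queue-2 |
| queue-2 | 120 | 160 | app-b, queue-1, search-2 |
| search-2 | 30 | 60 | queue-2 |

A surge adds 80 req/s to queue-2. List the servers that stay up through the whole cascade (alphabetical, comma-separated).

Round 1 — queue-2 at 200 > 160. queue-2 crashes.
  queue-2 sheds 200 req/s to app-b, queue-1, search-2: 66 each (2 lost).
    app-b: 80+66 = 146 ≤ 150
    queue-1: 30+66 = 96 ≤ 110
    search-2: 30+66 = 96 > 60
Round 2 — search-2 crashes.
  search-2 sheds 96 req/s: no online neighbours, lost.
No further crashes.

app-b, cache-1, edge-1, lb-2, queue-1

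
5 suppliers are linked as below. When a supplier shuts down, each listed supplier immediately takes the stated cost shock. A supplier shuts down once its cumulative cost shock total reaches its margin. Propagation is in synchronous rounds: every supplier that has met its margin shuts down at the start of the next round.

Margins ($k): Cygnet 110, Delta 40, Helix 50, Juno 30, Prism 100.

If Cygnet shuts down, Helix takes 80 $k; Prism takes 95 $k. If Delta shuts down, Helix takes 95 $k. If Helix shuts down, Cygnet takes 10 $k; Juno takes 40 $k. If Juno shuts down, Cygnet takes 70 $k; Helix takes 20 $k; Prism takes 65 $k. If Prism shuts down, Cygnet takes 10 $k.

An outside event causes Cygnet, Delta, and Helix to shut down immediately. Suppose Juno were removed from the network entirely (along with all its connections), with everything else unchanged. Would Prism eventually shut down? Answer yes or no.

no

With Juno removed:
Round 1 — Cygnet, Delta, Helix shut down (initial).
  Prism: +95 → 95 < 100
No further shutdowns.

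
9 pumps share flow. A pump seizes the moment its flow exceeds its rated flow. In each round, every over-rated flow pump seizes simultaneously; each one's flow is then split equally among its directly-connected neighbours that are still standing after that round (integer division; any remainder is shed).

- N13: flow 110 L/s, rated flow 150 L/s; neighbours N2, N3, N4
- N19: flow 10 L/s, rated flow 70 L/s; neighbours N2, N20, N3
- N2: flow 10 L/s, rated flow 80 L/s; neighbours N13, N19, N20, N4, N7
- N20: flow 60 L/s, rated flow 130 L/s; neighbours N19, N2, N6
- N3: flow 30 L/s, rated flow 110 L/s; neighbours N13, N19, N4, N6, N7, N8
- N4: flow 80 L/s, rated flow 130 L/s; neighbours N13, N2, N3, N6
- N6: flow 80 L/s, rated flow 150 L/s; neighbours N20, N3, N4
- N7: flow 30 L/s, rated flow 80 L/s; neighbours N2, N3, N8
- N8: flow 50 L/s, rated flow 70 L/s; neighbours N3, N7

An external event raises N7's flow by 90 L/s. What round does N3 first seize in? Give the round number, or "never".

Round 1 — N7 at 120 > 80. N7 seizes.
  N7 sheds 120 L/s to N2, N3, N8: 40 each.
    N2: 10+40 = 50 ≤ 80
    N3: 30+40 = 70 ≤ 110
    N8: 50+40 = 90 > 70
Round 2 — N8 seizes.
  N8 sheds 90 L/s to N3: 90 each.
    N3: 70+90 = 160 > 110
Round 3 — N3 seizes.
  N3 sheds 160 L/s to N13, N19, N4, N6: 40 each.
    N13: 110+40 = 150 ≤ 150
    N19: 10+40 = 50 ≤ 70
    N4: 80+40 = 120 ≤ 130
    N6: 80+40 = 120 ≤ 150
No further seizures.

3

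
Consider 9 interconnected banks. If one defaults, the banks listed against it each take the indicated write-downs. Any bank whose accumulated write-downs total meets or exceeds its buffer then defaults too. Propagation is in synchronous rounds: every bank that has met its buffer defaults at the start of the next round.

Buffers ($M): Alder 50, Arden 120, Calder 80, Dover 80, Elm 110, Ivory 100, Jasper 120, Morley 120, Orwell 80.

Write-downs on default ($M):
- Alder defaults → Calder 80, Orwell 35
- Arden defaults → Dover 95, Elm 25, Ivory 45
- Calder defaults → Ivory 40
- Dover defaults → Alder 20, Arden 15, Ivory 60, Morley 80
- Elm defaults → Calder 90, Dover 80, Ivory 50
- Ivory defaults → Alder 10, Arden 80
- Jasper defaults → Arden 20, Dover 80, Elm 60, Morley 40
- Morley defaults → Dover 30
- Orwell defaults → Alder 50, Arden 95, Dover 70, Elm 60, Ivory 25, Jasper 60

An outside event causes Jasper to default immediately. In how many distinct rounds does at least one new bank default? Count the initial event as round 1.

3

Round 1 — Jasper defaults (initial).
  Arden: +20 → 20 < 120
  Dover: +80 → 80 ≥ 80
  Elm: +60 → 60 < 110
  Morley: +40 → 40 < 120
Round 2 — Dover defaults.
  Alder: +20 → 20 < 50
  Arden: +15 → 35 < 120
  Ivory: +60 → 60 < 100
  Morley: +80 → 120 ≥ 120
Round 3 — Morley defaults.
No further defaults.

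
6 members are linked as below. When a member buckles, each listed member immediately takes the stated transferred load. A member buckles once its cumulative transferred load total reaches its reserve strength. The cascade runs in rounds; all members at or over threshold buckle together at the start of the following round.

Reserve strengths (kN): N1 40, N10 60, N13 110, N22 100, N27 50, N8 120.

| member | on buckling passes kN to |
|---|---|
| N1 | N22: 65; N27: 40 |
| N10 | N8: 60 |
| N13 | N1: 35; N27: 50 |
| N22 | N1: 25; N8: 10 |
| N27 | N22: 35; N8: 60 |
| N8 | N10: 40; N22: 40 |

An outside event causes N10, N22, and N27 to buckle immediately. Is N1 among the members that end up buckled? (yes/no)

no

Round 1 — N10, N22, N27 buckle (initial).
  N1: +25 → 25 < 40
  N8: +60+10+60 → 130 ≥ 120
Round 2 — N8 buckles.
No further bucklings.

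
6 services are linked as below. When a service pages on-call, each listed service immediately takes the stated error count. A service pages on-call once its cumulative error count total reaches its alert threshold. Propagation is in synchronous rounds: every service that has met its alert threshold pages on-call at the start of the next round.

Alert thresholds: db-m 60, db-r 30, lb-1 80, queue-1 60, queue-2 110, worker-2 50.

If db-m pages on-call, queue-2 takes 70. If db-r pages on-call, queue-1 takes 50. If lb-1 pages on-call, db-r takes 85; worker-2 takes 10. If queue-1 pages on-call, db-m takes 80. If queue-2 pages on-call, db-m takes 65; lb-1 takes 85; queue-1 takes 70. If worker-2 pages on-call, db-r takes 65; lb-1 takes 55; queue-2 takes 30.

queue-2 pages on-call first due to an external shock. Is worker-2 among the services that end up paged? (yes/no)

Round 1 — queue-2 pages on-call (initial).
  db-m: +65 → 65 ≥ 60
  lb-1: +85 → 85 ≥ 80
  queue-1: +70 → 70 ≥ 60
Round 2 — db-m, lb-1, queue-1 page on-call.
  db-r: +85 → 85 ≥ 30
  worker-2: +10 → 10 < 50
Round 3 — db-r pages on-call.
No further pages.

no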